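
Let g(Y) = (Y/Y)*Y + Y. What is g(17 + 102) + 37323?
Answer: 37561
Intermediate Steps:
g(Y) = 2*Y (g(Y) = 1*Y + Y = Y + Y = 2*Y)
g(17 + 102) + 37323 = 2*(17 + 102) + 37323 = 2*119 + 37323 = 238 + 37323 = 37561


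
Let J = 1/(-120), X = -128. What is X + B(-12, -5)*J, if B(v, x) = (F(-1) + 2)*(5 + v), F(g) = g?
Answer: -15353/120 ≈ -127.94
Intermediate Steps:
J = -1/120 ≈ -0.0083333
B(v, x) = 5 + v (B(v, x) = (-1 + 2)*(5 + v) = 1*(5 + v) = 5 + v)
X + B(-12, -5)*J = -128 + (5 - 12)*(-1/120) = -128 - 7*(-1/120) = -128 + 7/120 = -15353/120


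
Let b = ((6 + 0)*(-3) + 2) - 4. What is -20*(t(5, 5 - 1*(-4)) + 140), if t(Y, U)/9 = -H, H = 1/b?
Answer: -2809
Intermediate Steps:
b = -20 (b = (6*(-3) + 2) - 4 = (-18 + 2) - 4 = -16 - 4 = -20)
H = -1/20 (H = 1/(-20) = -1/20 ≈ -0.050000)
t(Y, U) = 9/20 (t(Y, U) = 9*(-1*(-1/20)) = 9*(1/20) = 9/20)
-20*(t(5, 5 - 1*(-4)) + 140) = -20*(9/20 + 140) = -20*2809/20 = -2809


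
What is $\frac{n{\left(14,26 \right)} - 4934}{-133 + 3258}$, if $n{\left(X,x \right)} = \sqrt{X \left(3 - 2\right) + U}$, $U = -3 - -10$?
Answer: $- \frac{4934}{3125} + \frac{\sqrt{21}}{3125} \approx -1.5774$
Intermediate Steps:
$U = 7$ ($U = -3 + 10 = 7$)
$n{\left(X,x \right)} = \sqrt{7 + X}$ ($n{\left(X,x \right)} = \sqrt{X \left(3 - 2\right) + 7} = \sqrt{X 1 + 7} = \sqrt{X + 7} = \sqrt{7 + X}$)
$\frac{n{\left(14,26 \right)} - 4934}{-133 + 3258} = \frac{\sqrt{7 + 14} - 4934}{-133 + 3258} = \frac{\sqrt{21} - 4934}{3125} = \left(-4934 + \sqrt{21}\right) \frac{1}{3125} = - \frac{4934}{3125} + \frac{\sqrt{21}}{3125}$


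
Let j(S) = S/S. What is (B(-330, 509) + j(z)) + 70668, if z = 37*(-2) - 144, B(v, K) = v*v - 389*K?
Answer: -18432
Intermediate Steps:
B(v, K) = v² - 389*K
z = -218 (z = -74 - 144 = -218)
j(S) = 1
(B(-330, 509) + j(z)) + 70668 = (((-330)² - 389*509) + 1) + 70668 = ((108900 - 198001) + 1) + 70668 = (-89101 + 1) + 70668 = -89100 + 70668 = -18432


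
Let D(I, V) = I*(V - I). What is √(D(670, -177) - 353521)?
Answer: I*√921011 ≈ 959.69*I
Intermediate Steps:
√(D(670, -177) - 353521) = √(670*(-177 - 1*670) - 353521) = √(670*(-177 - 670) - 353521) = √(670*(-847) - 353521) = √(-567490 - 353521) = √(-921011) = I*√921011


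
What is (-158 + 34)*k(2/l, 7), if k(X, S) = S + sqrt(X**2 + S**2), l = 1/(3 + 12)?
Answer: -868 - 124*sqrt(949) ≈ -4687.9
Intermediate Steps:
l = 1/15 ≈ 0.066667
k(X, S) = S + sqrt(S**2 + X**2)
(-158 + 34)*k(2/l, 7) = (-158 + 34)*(7 + sqrt(7**2 + (2/(1/15))**2)) = -124*(7 + sqrt(49 + (2*15)**2)) = -124*(7 + sqrt(49 + 30**2)) = -124*(7 + sqrt(49 + 900)) = -124*(7 + sqrt(949)) = -868 - 124*sqrt(949)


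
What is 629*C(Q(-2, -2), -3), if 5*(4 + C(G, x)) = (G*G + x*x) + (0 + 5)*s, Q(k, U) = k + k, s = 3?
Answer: 2516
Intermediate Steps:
Q(k, U) = 2*k
C(G, x) = -1 + G²/5 + x²/5 (C(G, x) = -4 + ((G*G + x*x) + (0 + 5)*3)/5 = -4 + ((G² + x²) + 5*3)/5 = -4 + ((G² + x²) + 15)/5 = -4 + (15 + G² + x²)/5 = -4 + (3 + G²/5 + x²/5) = -1 + G²/5 + x²/5)
629*C(Q(-2, -2), -3) = 629*(-1 + (2*(-2))²/5 + (⅕)*(-3)²) = 629*(-1 + (⅕)*(-4)² + (⅕)*9) = 629*(-1 + (⅕)*16 + 9/5) = 629*(-1 + 16/5 + 9/5) = 629*4 = 2516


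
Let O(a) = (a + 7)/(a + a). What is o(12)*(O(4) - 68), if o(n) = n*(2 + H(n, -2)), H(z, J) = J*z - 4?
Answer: 20787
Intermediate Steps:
H(z, J) = -4 + J*z
O(a) = (7 + a)/(2*a) (O(a) = (7 + a)/((2*a)) = (7 + a)*(1/(2*a)) = (7 + a)/(2*a))
o(n) = n*(-2 - 2*n) (o(n) = n*(2 + (-4 - 2*n)) = n*(-2 - 2*n))
o(12)*(O(4) - 68) = (-2*12*(1 + 12))*((½)*(7 + 4)/4 - 68) = (-2*12*13)*((½)*(¼)*11 - 68) = -312*(11/8 - 68) = -312*(-533/8) = 20787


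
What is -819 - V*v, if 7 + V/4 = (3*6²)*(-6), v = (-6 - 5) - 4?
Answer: -40119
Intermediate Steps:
v = -15 (v = -11 - 4 = -15)
V = -2620 (V = -28 + 4*((3*6²)*(-6)) = -28 + 4*((3*36)*(-6)) = -28 + 4*(108*(-6)) = -28 + 4*(-648) = -28 - 2592 = -2620)
-819 - V*v = -819 - (-2620)*(-15) = -819 - 1*39300 = -819 - 39300 = -40119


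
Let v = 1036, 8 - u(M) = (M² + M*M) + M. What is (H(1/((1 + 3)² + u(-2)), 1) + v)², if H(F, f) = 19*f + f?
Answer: 1115136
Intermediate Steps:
u(M) = 8 - M - 2*M² (u(M) = 8 - ((M² + M*M) + M) = 8 - ((M² + M²) + M) = 8 - (2*M² + M) = 8 - (M + 2*M²) = 8 + (-M - 2*M²) = 8 - M - 2*M²)
H(F, f) = 20*f
(H(1/((1 + 3)² + u(-2)), 1) + v)² = (20*1 + 1036)² = (20 + 1036)² = 1056² = 1115136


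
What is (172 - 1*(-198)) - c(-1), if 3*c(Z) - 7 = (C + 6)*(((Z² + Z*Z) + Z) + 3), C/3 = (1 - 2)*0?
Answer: 1079/3 ≈ 359.67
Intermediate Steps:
C = 0 (C = 3*((1 - 2)*0) = 3*(-1*0) = 3*0 = 0)
c(Z) = 25/3 + 2*Z + 4*Z² (c(Z) = 7/3 + ((0 + 6)*(((Z² + Z*Z) + Z) + 3))/3 = 7/3 + (6*(((Z² + Z²) + Z) + 3))/3 = 7/3 + (6*((2*Z² + Z) + 3))/3 = 7/3 + (6*((Z + 2*Z²) + 3))/3 = 7/3 + (6*(3 + Z + 2*Z²))/3 = 7/3 + (18 + 6*Z + 12*Z²)/3 = 7/3 + (6 + 2*Z + 4*Z²) = 25/3 + 2*Z + 4*Z²)
(172 - 1*(-198)) - c(-1) = (172 - 1*(-198)) - (25/3 + 2*(-1) + 4*(-1)²) = (172 + 198) - (25/3 - 2 + 4*1) = 370 - (25/3 - 2 + 4) = 370 - 1*31/3 = 370 - 31/3 = 1079/3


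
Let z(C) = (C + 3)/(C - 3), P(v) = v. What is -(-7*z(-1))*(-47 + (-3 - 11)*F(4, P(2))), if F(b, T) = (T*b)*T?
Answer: 1897/2 ≈ 948.50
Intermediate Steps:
F(b, T) = b*T²
z(C) = (3 + C)/(-3 + C)
-(-7*z(-1))*(-47 + (-3 - 11)*F(4, P(2))) = -(-7*(3 - 1)/(-3 - 1))*(-47 + (-3 - 11)*(4*2²)) = -(-7*2/(-4))*(-47 - 56*4) = -(-(-7)*2/4)*(-47 - 14*16) = -(-7*(-½))*(-47 - 224) = -7*(-271)/2 = -1*(-1897/2) = 1897/2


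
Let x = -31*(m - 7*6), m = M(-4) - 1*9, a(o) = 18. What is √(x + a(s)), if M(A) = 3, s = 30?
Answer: √1506 ≈ 38.807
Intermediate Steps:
m = -6 (m = 3 - 1*9 = 3 - 9 = -6)
x = 1488 (x = -31*(-6 - 7*6) = -31*(-6 - 42) = -31*(-48) = 1488)
√(x + a(s)) = √(1488 + 18) = √1506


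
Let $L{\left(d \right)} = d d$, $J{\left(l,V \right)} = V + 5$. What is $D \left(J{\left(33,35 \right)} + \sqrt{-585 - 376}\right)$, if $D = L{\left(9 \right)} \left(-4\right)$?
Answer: $-12960 - 10044 i \approx -12960.0 - 10044.0 i$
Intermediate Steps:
$J{\left(l,V \right)} = 5 + V$
$L{\left(d \right)} = d^{2}$
$D = -324$ ($D = 9^{2} \left(-4\right) = 81 \left(-4\right) = -324$)
$D \left(J{\left(33,35 \right)} + \sqrt{-585 - 376}\right) = - 324 \left(\left(5 + 35\right) + \sqrt{-585 - 376}\right) = - 324 \left(40 + \sqrt{-961}\right) = - 324 \left(40 + 31 i\right) = -12960 - 10044 i$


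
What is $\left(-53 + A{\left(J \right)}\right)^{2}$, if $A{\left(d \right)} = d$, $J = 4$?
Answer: $2401$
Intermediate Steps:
$\left(-53 + A{\left(J \right)}\right)^{2} = \left(-53 + 4\right)^{2} = \left(-49\right)^{2} = 2401$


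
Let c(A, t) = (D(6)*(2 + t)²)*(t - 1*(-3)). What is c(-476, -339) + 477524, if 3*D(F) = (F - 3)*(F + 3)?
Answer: -342955132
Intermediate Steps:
D(F) = (-3 + F)*(3 + F)/3 (D(F) = ((F - 3)*(F + 3))/3 = ((-3 + F)*(3 + F))/3 = (-3 + F)*(3 + F)/3)
c(A, t) = 9*(2 + t)²*(3 + t) (c(A, t) = ((-3 + (⅓)*6²)*(2 + t)²)*(t - 1*(-3)) = ((-3 + (⅓)*36)*(2 + t)²)*(t + 3) = ((-3 + 12)*(2 + t)²)*(3 + t) = (9*(2 + t)²)*(3 + t) = 9*(2 + t)²*(3 + t))
c(-476, -339) + 477524 = 9*(2 - 339)²*(3 - 339) + 477524 = 9*(-337)²*(-336) + 477524 = 9*113569*(-336) + 477524 = -343432656 + 477524 = -342955132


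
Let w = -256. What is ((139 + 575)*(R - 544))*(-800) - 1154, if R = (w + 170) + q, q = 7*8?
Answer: 327867646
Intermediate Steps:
q = 56
R = -30 (R = (-256 + 170) + 56 = -86 + 56 = -30)
((139 + 575)*(R - 544))*(-800) - 1154 = ((139 + 575)*(-30 - 544))*(-800) - 1154 = (714*(-574))*(-800) - 1154 = -409836*(-800) - 1154 = 327868800 - 1154 = 327867646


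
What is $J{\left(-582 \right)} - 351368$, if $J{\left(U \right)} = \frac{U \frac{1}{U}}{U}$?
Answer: $- \frac{204496177}{582} \approx -3.5137 \cdot 10^{5}$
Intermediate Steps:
$J{\left(U \right)} = \frac{1}{U}$ ($J{\left(U \right)} = 1 \frac{1}{U} = \frac{1}{U}$)
$J{\left(-582 \right)} - 351368 = \frac{1}{-582} - 351368 = - \frac{1}{582} - 351368 = - \frac{204496177}{582}$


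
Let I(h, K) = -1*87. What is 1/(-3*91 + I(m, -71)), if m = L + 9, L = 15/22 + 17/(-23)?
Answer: -1/360 ≈ -0.0027778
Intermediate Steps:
L = -29/506 (L = 15*(1/22) + 17*(-1/23) = 15/22 - 17/23 = -29/506 ≈ -0.057312)
m = 4525/506 (m = -29/506 + 9 = 4525/506 ≈ 8.9427)
I(h, K) = -87
1/(-3*91 + I(m, -71)) = 1/(-3*91 - 87) = 1/(-273 - 87) = 1/(-360) = -1/360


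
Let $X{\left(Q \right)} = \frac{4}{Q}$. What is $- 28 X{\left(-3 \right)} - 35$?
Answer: $\frac{7}{3} \approx 2.3333$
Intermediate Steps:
$- 28 X{\left(-3 \right)} - 35 = - 28 \frac{4}{-3} - 35 = - 28 \cdot 4 \left(- \frac{1}{3}\right) - 35 = \left(-28\right) \left(- \frac{4}{3}\right) - 35 = \frac{112}{3} - 35 = \frac{7}{3}$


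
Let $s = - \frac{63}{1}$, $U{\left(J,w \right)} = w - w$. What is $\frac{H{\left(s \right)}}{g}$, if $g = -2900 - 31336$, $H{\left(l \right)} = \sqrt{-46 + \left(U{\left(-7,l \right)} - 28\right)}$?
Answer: $- \frac{i \sqrt{74}}{34236} \approx - 0.00025127 i$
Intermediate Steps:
$U{\left(J,w \right)} = 0$
$s = -63$ ($s = \left(-63\right) 1 = -63$)
$H{\left(l \right)} = i \sqrt{74}$ ($H{\left(l \right)} = \sqrt{-46 + \left(0 - 28\right)} = \sqrt{-46 - 28} = \sqrt{-74} = i \sqrt{74}$)
$g = -34236$
$\frac{H{\left(s \right)}}{g} = \frac{i \sqrt{74}}{-34236} = i \sqrt{74} \left(- \frac{1}{34236}\right) = - \frac{i \sqrt{74}}{34236}$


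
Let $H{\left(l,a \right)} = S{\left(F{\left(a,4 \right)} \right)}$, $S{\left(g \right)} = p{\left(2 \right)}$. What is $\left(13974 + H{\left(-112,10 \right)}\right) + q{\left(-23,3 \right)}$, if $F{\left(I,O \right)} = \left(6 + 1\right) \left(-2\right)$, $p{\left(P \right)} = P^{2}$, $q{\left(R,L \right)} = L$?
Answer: $13981$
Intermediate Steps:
$F{\left(I,O \right)} = -14$ ($F{\left(I,O \right)} = 7 \left(-2\right) = -14$)
$S{\left(g \right)} = 4$ ($S{\left(g \right)} = 2^{2} = 4$)
$H{\left(l,a \right)} = 4$
$\left(13974 + H{\left(-112,10 \right)}\right) + q{\left(-23,3 \right)} = \left(13974 + 4\right) + 3 = 13978 + 3 = 13981$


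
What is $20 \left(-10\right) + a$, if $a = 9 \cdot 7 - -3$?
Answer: $-134$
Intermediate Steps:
$a = 66$ ($a = 63 + 3 = 66$)
$20 \left(-10\right) + a = 20 \left(-10\right) + 66 = -200 + 66 = -134$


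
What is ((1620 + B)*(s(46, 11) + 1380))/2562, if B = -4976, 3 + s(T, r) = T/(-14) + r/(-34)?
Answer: -274241413/152439 ≈ -1799.0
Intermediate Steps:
s(T, r) = -3 - T/14 - r/34 (s(T, r) = -3 + (T/(-14) + r/(-34)) = -3 + (T*(-1/14) + r*(-1/34)) = -3 + (-T/14 - r/34) = -3 - T/14 - r/34)
((1620 + B)*(s(46, 11) + 1380))/2562 = ((1620 - 4976)*((-3 - 1/14*46 - 1/34*11) + 1380))/2562 = -3356*((-3 - 23/7 - 11/34) + 1380)*(1/2562) = -3356*(-1573/238 + 1380)*(1/2562) = -3356*326867/238*(1/2562) = -548482826/119*1/2562 = -274241413/152439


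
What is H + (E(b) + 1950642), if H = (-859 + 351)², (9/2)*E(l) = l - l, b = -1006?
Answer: 2208706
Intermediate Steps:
E(l) = 0 (E(l) = 2*(l - l)/9 = (2/9)*0 = 0)
H = 258064 (H = (-508)² = 258064)
H + (E(b) + 1950642) = 258064 + (0 + 1950642) = 258064 + 1950642 = 2208706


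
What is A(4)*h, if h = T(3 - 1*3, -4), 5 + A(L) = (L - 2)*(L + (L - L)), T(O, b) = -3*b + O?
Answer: 36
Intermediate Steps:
T(O, b) = O - 3*b
A(L) = -5 + L*(-2 + L) (A(L) = -5 + (L - 2)*(L + (L - L)) = -5 + (-2 + L)*(L + 0) = -5 + (-2 + L)*L = -5 + L*(-2 + L))
h = 12 (h = (3 - 1*3) - 3*(-4) = (3 - 3) + 12 = 0 + 12 = 12)
A(4)*h = (-5 + 4² - 2*4)*12 = (-5 + 16 - 8)*12 = 3*12 = 36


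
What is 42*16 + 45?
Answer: 717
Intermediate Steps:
42*16 + 45 = 672 + 45 = 717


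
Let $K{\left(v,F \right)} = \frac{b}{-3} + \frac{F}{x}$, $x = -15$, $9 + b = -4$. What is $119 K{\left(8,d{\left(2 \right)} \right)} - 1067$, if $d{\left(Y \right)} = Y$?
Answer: $- \frac{2836}{5} \approx -567.2$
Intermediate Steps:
$b = -13$ ($b = -9 - 4 = -13$)
$K{\left(v,F \right)} = \frac{13}{3} - \frac{F}{15}$ ($K{\left(v,F \right)} = - \frac{13}{-3} + \frac{F}{-15} = \left(-13\right) \left(- \frac{1}{3}\right) + F \left(- \frac{1}{15}\right) = \frac{13}{3} - \frac{F}{15}$)
$119 K{\left(8,d{\left(2 \right)} \right)} - 1067 = 119 \left(\frac{13}{3} - \frac{2}{15}\right) - 1067 = 119 \cdot \frac{21}{5} - 1067 = \frac{2499}{5} - 1067 = - \frac{2836}{5}$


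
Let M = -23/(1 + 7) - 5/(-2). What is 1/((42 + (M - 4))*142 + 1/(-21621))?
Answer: 86484/462062387 ≈ 0.00018717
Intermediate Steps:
M = -3/8 (M = -23/8 - 5*(-1/2) = -23*1/8 + 5/2 = -23/8 + 5/2 = -3/8 ≈ -0.37500)
1/((42 + (M - 4))*142 + 1/(-21621)) = 1/((42 + (-3/8 - 4))*142 + 1/(-21621)) = 1/((42 - 35/8)*142 - 1/21621) = 1/((301/8)*142 - 1/21621) = 1/(21371/4 - 1/21621) = 1/(462062387/86484) = 86484/462062387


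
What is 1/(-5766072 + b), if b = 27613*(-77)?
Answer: -1/7892273 ≈ -1.2671e-7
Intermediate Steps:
b = -2126201
1/(-5766072 + b) = 1/(-5766072 - 2126201) = 1/(-7892273) = -1/7892273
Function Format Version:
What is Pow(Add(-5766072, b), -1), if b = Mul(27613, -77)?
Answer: Rational(-1, 7892273) ≈ -1.2671e-7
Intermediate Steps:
b = -2126201
Pow(Add(-5766072, b), -1) = Pow(Add(-5766072, -2126201), -1) = Pow(-7892273, -1) = Rational(-1, 7892273)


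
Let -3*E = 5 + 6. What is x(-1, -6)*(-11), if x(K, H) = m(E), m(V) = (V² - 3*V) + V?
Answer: -2057/9 ≈ -228.56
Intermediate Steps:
E = -11/3 (E = -(5 + 6)/3 = -⅓*11 = -11/3 ≈ -3.6667)
m(V) = V² - 2*V
x(K, H) = 187/9 (x(K, H) = -11*(-2 - 11/3)/3 = -11/3*(-17/3) = 187/9)
x(-1, -6)*(-11) = (187/9)*(-11) = -2057/9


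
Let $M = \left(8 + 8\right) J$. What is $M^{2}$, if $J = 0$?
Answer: $0$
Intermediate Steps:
$M = 0$ ($M = \left(8 + 8\right) 0 = 16 \cdot 0 = 0$)
$M^{2} = 0^{2} = 0$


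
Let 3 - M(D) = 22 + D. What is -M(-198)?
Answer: -179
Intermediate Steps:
M(D) = -19 - D (M(D) = 3 - (22 + D) = 3 + (-22 - D) = -19 - D)
-M(-198) = -(-19 - 1*(-198)) = -(-19 + 198) = -1*179 = -179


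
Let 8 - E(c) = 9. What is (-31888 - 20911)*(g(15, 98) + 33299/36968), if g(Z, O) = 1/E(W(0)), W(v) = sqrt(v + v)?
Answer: 193719531/36968 ≈ 5240.2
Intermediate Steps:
W(v) = sqrt(2)*sqrt(v) (W(v) = sqrt(2*v) = sqrt(2)*sqrt(v))
E(c) = -1 (E(c) = 8 - 1*9 = 8 - 9 = -1)
g(Z, O) = -1 (g(Z, O) = 1/(-1) = -1)
(-31888 - 20911)*(g(15, 98) + 33299/36968) = (-31888 - 20911)*(-1 + 33299/36968) = -52799*(-1 + 33299*(1/36968)) = -52799*(-1 + 33299/36968) = -52799*(-3669/36968) = 193719531/36968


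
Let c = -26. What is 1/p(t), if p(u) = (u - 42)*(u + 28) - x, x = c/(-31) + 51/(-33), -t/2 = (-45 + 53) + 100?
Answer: 341/16540105 ≈ 2.0617e-5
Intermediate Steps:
t = -216 (t = -2*((-45 + 53) + 100) = -2*(8 + 100) = -2*108 = -216)
x = -241/341 (x = -26/(-31) + 51/(-33) = -26*(-1/31) + 51*(-1/33) = 26/31 - 17/11 = -241/341 ≈ -0.70675)
p(u) = 241/341 + (-42 + u)*(28 + u) (p(u) = (u - 42)*(u + 28) - 1*(-241/341) = (-42 + u)*(28 + u) + 241/341 = 241/341 + (-42 + u)*(28 + u))
1/p(t) = 1/(-400775/341 + (-216)**2 - 14*(-216)) = 1/(-400775/341 + 46656 + 3024) = 1/(16540105/341) = 341/16540105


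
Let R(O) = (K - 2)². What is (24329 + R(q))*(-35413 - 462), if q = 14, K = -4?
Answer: -874094375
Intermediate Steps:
R(O) = 36 (R(O) = (-4 - 2)² = (-6)² = 36)
(24329 + R(q))*(-35413 - 462) = (24329 + 36)*(-35413 - 462) = 24365*(-35875) = -874094375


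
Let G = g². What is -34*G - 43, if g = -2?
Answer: -179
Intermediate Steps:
G = 4 (G = (-2)² = 4)
-34*G - 43 = -34*4 - 43 = -136 - 43 = -179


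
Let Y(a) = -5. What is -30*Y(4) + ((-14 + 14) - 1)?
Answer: 149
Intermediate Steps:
-30*Y(4) + ((-14 + 14) - 1) = -30*(-5) + ((-14 + 14) - 1) = 150 + (0 - 1) = 150 - 1 = 149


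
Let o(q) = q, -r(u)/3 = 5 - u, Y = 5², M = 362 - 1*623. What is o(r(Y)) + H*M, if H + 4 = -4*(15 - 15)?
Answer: 1104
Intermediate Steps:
M = -261 (M = 362 - 623 = -261)
Y = 25
r(u) = -15 + 3*u (r(u) = -3*(5 - u) = -15 + 3*u)
H = -4 (H = -4 - 4*(15 - 15) = -4 - 4*0 = -4 + 0 = -4)
o(r(Y)) + H*M = (-15 + 3*25) - 4*(-261) = (-15 + 75) + 1044 = 60 + 1044 = 1104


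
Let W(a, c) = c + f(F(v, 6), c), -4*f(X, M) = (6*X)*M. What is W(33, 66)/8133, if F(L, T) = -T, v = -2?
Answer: 220/2711 ≈ 0.081151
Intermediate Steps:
f(X, M) = -3*M*X/2 (f(X, M) = -6*X*M/4 = -3*M*X/2)
W(a, c) = 10*c (W(a, c) = c - 3*c*(-1*6)/2 = c - 3/2*c*(-6) = c + 9*c = 10*c)
W(33, 66)/8133 = (10*66)/8133 = 660*(1/8133) = 220/2711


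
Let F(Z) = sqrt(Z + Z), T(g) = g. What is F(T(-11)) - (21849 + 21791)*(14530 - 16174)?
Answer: 71744160 + I*sqrt(22) ≈ 7.1744e+7 + 4.6904*I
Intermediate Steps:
F(Z) = sqrt(2)*sqrt(Z) (F(Z) = sqrt(2*Z) = sqrt(2)*sqrt(Z))
F(T(-11)) - (21849 + 21791)*(14530 - 16174) = sqrt(2)*sqrt(-11) - (21849 + 21791)*(14530 - 16174) = sqrt(2)*(I*sqrt(11)) - 43640*(-1644) = I*sqrt(22) - 1*(-71744160) = I*sqrt(22) + 71744160 = 71744160 + I*sqrt(22)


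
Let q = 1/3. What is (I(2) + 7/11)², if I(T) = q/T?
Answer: 2809/4356 ≈ 0.64486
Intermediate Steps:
q = ⅓ ≈ 0.33333
I(T) = 1/(3*T)
(I(2) + 7/11)² = ((⅓)/2 + 7/11)² = ((⅓)*(½) + 7*(1/11))² = (⅙ + 7/11)² = (53/66)² = 2809/4356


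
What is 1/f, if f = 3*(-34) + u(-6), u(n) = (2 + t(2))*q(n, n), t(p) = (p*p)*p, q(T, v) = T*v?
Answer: 1/258 ≈ 0.0038760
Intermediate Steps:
t(p) = p³ (t(p) = p²*p = p³)
u(n) = 10*n² (u(n) = (2 + 2³)*(n*n) = (2 + 8)*n² = 10*n²)
f = 258 (f = 3*(-34) + 10*(-6)² = -102 + 10*36 = -102 + 360 = 258)
1/f = 1/258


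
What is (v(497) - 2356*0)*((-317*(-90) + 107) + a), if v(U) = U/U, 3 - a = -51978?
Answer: 80618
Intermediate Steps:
a = 51981 (a = 3 - 1*(-51978) = 3 + 51978 = 51981)
v(U) = 1
(v(497) - 2356*0)*((-317*(-90) + 107) + a) = (1 - 2356*0)*((-317*(-90) + 107) + 51981) = (1 + 0)*((28530 + 107) + 51981) = 1*(28637 + 51981) = 1*80618 = 80618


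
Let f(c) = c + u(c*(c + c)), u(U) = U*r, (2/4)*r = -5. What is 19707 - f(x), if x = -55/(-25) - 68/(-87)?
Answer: 752427412/37845 ≈ 19882.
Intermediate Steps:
r = -10 (r = 2*(-5) = -10)
x = 1297/435 (x = -55*(-1/25) - 68*(-1/87) = 11/5 + 68/87 = 1297/435 ≈ 2.9816)
u(U) = -10*U (u(U) = U*(-10) = -10*U)
f(c) = c - 20*c² (f(c) = c - 10*c*(c + c) = c - 10*c*2*c = c - 20*c²)
19707 - f(x) = 19707 - 1297*(1 - 20*1297/435)/435 = 19707 - 1297*(1 - 5188/87)/435 = 19707 - 1297*(-5101)/(435*87) = 19707 - 1*(-6615997/37845) = 19707 + 6615997/37845 = 752427412/37845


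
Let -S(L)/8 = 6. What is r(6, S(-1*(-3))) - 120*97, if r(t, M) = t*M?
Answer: -11928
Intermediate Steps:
S(L) = -48 (S(L) = -8*6 = -48)
r(t, M) = M*t
r(6, S(-1*(-3))) - 120*97 = -48*6 - 120*97 = -288 - 11640 = -11928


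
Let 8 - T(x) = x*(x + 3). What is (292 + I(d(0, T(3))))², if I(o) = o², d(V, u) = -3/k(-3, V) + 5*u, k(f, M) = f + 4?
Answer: 9616201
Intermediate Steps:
k(f, M) = 4 + f
T(x) = 8 - x*(3 + x) (T(x) = 8 - x*(x + 3) = 8 - x*(3 + x))
d(V, u) = -3 + 5*u (d(V, u) = -3/(4 - 3) + 5*u = -3/1 + 5*u = -3*1 + 5*u = -3 + 5*u)
(292 + I(d(0, T(3))))² = (292 + (-3 + 5*(8 - 1*3² - 3*3))²)² = (292 + (-3 + 5*(8 - 1*9 - 9))²)² = (292 + (-3 + 5*(8 - 9 - 9))²)² = (292 + (-3 + 5*(-10))²)² = (292 + (-3 - 50)²)² = (292 + (-53)²)² = (292 + 2809)² = 3101² = 9616201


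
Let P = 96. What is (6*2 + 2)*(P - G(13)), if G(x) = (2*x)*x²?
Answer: -60172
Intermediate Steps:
G(x) = 2*x³
(6*2 + 2)*(P - G(13)) = (6*2 + 2)*(96 - 2*13³) = (12 + 2)*(96 - 2*2197) = 14*(96 - 1*4394) = 14*(96 - 4394) = 14*(-4298) = -60172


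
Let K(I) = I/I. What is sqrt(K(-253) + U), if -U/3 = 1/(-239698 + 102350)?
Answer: sqrt(4716221287)/68674 ≈ 1.0000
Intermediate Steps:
K(I) = 1
U = 3/137348 (U = -3/(-239698 + 102350) = -3/(-137348) = -3*(-1/137348) = 3/137348 ≈ 2.1842e-5)
sqrt(K(-253) + U) = sqrt(1 + 3/137348) = sqrt(137351/137348) = sqrt(4716221287)/68674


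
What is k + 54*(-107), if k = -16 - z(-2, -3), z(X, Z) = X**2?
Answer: -5798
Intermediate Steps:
k = -20 (k = -16 - 1*(-2)**2 = -16 - 1*4 = -16 - 4 = -20)
k + 54*(-107) = -20 + 54*(-107) = -20 - 5778 = -5798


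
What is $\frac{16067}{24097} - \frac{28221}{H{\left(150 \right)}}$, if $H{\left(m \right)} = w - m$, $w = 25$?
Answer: $\frac{682049812}{3012125} \approx 226.43$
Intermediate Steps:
$H{\left(m \right)} = 25 - m$
$\frac{16067}{24097} - \frac{28221}{H{\left(150 \right)}} = \frac{16067}{24097} - \frac{28221}{25 - 150} = 16067 \cdot \frac{1}{24097} - \frac{28221}{25 - 150} = \frac{16067}{24097} - \frac{28221}{-125} = \frac{16067}{24097} - - \frac{28221}{125} = \frac{16067}{24097} + \frac{28221}{125} = \frac{682049812}{3012125}$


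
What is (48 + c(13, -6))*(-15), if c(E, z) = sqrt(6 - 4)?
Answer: -720 - 15*sqrt(2) ≈ -741.21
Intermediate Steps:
c(E, z) = sqrt(2)
(48 + c(13, -6))*(-15) = (48 + sqrt(2))*(-15) = -720 - 15*sqrt(2)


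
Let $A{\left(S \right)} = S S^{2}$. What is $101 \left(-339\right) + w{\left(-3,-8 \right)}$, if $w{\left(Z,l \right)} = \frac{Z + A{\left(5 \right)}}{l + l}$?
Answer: $- \frac{273973}{8} \approx -34247.0$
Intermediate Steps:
$A{\left(S \right)} = S^{3}$
$w{\left(Z,l \right)} = \frac{125 + Z}{2 l}$ ($w{\left(Z,l \right)} = \frac{Z + 5^{3}}{l + l} = \frac{Z + 125}{2 l} = \left(125 + Z\right) \frac{1}{2 l} = \frac{125 + Z}{2 l}$)
$101 \left(-339\right) + w{\left(-3,-8 \right)} = 101 \left(-339\right) + \frac{125 - 3}{2 \left(-8\right)} = -34239 + \frac{1}{2} \left(- \frac{1}{8}\right) 122 = -34239 - \frac{61}{8} = - \frac{273973}{8}$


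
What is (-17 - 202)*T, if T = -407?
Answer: 89133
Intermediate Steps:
(-17 - 202)*T = (-17 - 202)*(-407) = -219*(-407) = 89133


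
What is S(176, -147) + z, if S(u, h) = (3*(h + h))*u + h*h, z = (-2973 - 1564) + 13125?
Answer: -125035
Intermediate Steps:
z = 8588 (z = -4537 + 13125 = 8588)
S(u, h) = h² + 6*h*u (S(u, h) = (3*(2*h))*u + h² = (6*h)*u + h² = 6*h*u + h² = h² + 6*h*u)
S(176, -147) + z = -147*(-147 + 6*176) + 8588 = -147*(-147 + 1056) + 8588 = -147*909 + 8588 = -133623 + 8588 = -125035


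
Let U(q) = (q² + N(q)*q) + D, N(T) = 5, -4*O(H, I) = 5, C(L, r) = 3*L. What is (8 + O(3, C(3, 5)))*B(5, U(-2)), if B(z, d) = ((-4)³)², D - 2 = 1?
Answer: 27648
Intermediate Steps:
D = 3 (D = 2 + 1 = 3)
O(H, I) = -5/4 (O(H, I) = -¼*5 = -5/4)
U(q) = 3 + q² + 5*q (U(q) = (q² + 5*q) + 3 = 3 + q² + 5*q)
B(z, d) = 4096 (B(z, d) = (-64)² = 4096)
(8 + O(3, C(3, 5)))*B(5, U(-2)) = (8 - 5/4)*4096 = (27/4)*4096 = 27648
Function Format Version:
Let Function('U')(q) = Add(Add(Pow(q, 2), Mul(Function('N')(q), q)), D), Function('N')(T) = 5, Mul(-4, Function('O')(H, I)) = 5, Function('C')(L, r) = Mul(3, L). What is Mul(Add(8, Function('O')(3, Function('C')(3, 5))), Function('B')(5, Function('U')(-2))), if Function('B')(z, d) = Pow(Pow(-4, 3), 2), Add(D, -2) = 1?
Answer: 27648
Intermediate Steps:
D = 3 (D = Add(2, 1) = 3)
Function('O')(H, I) = Rational(-5, 4) (Function('O')(H, I) = Mul(Rational(-1, 4), 5) = Rational(-5, 4))
Function('U')(q) = Add(3, Pow(q, 2), Mul(5, q)) (Function('U')(q) = Add(Add(Pow(q, 2), Mul(5, q)), 3) = Add(3, Pow(q, 2), Mul(5, q)))
Function('B')(z, d) = 4096 (Function('B')(z, d) = Pow(-64, 2) = 4096)
Mul(Add(8, Function('O')(3, Function('C')(3, 5))), Function('B')(5, Function('U')(-2))) = Mul(Add(8, Rational(-5, 4)), 4096) = Mul(Rational(27, 4), 4096) = 27648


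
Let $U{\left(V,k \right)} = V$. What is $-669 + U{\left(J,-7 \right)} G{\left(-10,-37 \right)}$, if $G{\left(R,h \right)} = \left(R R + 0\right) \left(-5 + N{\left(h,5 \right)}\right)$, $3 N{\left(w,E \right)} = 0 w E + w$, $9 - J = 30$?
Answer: $35731$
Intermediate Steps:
$J = -21$ ($J = 9 - 30 = -21$)
$N{\left(w,E \right)} = \frac{w}{3}$ ($N{\left(w,E \right)} = \frac{0 w E + w}{3} = \frac{0 E + w}{3} = \frac{0 + w}{3} = \frac{w}{3}$)
$G{\left(R,h \right)} = R^{2} \left(-5 + \frac{h}{3}\right)$ ($G{\left(R,h \right)} = \left(R R + 0\right) \left(-5 + \frac{h}{3}\right) = \left(R^{2} + 0\right) \left(-5 + \frac{h}{3}\right) = R^{2} \left(-5 + \frac{h}{3}\right)$)
$-669 + U{\left(J,-7 \right)} G{\left(-10,-37 \right)} = -669 - 21 \frac{\left(-10\right)^{2} \left(-15 - 37\right)}{3} = -669 - 21 \cdot \frac{1}{3} \cdot 100 \left(-52\right) = -669 - -36400 = -669 + 36400 = 35731$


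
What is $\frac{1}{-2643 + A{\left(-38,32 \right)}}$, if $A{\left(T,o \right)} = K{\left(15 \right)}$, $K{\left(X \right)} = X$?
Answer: $- \frac{1}{2628} \approx -0.00038052$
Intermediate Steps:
$A{\left(T,o \right)} = 15$
$\frac{1}{-2643 + A{\left(-38,32 \right)}} = \frac{1}{-2643 + 15} = \frac{1}{-2628} = - \frac{1}{2628}$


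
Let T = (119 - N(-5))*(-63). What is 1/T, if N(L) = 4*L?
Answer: -1/8757 ≈ -0.00011419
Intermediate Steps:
T = -8757 (T = (119 - 4*(-5))*(-63) = (119 - 1*(-20))*(-63) = (119 + 20)*(-63) = 139*(-63) = -8757)
1/T = 1/(-8757) = -1/8757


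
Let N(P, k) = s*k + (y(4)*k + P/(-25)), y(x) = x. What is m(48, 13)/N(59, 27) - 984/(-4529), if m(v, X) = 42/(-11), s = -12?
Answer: 63843666/271961921 ≈ 0.23475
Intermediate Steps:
N(P, k) = -8*k - P/25 (N(P, k) = -12*k + (4*k + P/(-25)) = -12*k + (4*k + P*(-1/25)) = -12*k + (4*k - P/25) = -8*k - P/25)
m(v, X) = -42/11 (m(v, X) = 42*(-1/11) = -42/11)
m(48, 13)/N(59, 27) - 984/(-4529) = -42/(11*(-8*27 - 1/25*59)) - 984/(-4529) = -42/(11*(-216 - 59/25)) - 984*(-1/4529) = -42/(11*(-5459/25)) + 984/4529 = -42/11*(-25/5459) + 984/4529 = 1050/60049 + 984/4529 = 63843666/271961921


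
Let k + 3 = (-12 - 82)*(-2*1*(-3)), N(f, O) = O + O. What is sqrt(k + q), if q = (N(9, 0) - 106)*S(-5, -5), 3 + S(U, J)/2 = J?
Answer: sqrt(1129) ≈ 33.601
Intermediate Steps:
N(f, O) = 2*O
S(U, J) = -6 + 2*J
k = -567 (k = -3 + (-12 - 82)*(-2*1*(-3)) = -3 - (-188)*(-3) = -3 - 94*6 = -3 - 564 = -567)
q = 1696 (q = (2*0 - 106)*(-6 + 2*(-5)) = (0 - 106)*(-6 - 10) = -106*(-16) = 1696)
sqrt(k + q) = sqrt(-567 + 1696) = sqrt(1129)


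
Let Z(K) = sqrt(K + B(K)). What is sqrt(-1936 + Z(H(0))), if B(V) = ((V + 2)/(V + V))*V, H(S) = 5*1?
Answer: sqrt(-7744 + 2*sqrt(34))/2 ≈ 43.967*I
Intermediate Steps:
H(S) = 5
B(V) = 1 + V/2 (B(V) = ((2 + V)/((2*V)))*V = ((2 + V)*(1/(2*V)))*V = ((2 + V)/(2*V))*V = 1 + V/2)
Z(K) = sqrt(1 + 3*K/2) (Z(K) = sqrt(K + (1 + K/2)) = sqrt(1 + 3*K/2))
sqrt(-1936 + Z(H(0))) = sqrt(-1936 + sqrt(4 + 6*5)/2) = sqrt(-1936 + sqrt(4 + 30)/2) = sqrt(-1936 + sqrt(34)/2)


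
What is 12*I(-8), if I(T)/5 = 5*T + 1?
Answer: -2340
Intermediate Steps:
I(T) = 5 + 25*T (I(T) = 5*(5*T + 1) = 5*(1 + 5*T) = 5 + 25*T)
12*I(-8) = 12*(5 + 25*(-8)) = 12*(5 - 200) = 12*(-195) = -2340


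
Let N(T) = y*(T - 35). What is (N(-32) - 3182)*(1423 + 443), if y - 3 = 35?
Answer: -10688448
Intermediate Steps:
y = 38 (y = 3 + 35 = 38)
N(T) = -1330 + 38*T (N(T) = 38*(T - 35) = 38*(-35 + T) = -1330 + 38*T)
(N(-32) - 3182)*(1423 + 443) = ((-1330 + 38*(-32)) - 3182)*(1423 + 443) = ((-1330 - 1216) - 3182)*1866 = (-2546 - 3182)*1866 = -5728*1866 = -10688448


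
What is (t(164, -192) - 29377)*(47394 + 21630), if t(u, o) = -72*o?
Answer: -1073530272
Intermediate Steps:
(t(164, -192) - 29377)*(47394 + 21630) = (-72*(-192) - 29377)*(47394 + 21630) = (13824 - 29377)*69024 = -15553*69024 = -1073530272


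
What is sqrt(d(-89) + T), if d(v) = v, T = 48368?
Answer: 11*sqrt(399) ≈ 219.72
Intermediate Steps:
sqrt(d(-89) + T) = sqrt(-89 + 48368) = sqrt(48279) = 11*sqrt(399)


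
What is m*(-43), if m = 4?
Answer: -172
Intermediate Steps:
m*(-43) = 4*(-43) = -172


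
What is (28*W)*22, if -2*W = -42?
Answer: 12936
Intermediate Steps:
W = 21 (W = -½*(-42) = 21)
(28*W)*22 = (28*21)*22 = 588*22 = 12936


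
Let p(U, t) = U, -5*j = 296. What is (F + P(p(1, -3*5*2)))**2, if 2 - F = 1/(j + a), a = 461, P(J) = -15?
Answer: 682358884/4036081 ≈ 169.06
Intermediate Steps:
j = -296/5 (j = -1/5*296 = -296/5 ≈ -59.200)
F = 4013/2009 (F = 2 - 1/(-296/5 + 461) = 2 - 1/2009/5 = 2 - 1*5/2009 = 2 - 5/2009 = 4013/2009 ≈ 1.9975)
(F + P(p(1, -3*5*2)))**2 = (4013/2009 - 15)**2 = (-26122/2009)**2 = 682358884/4036081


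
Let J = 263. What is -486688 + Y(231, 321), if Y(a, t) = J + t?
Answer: -486104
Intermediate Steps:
Y(a, t) = 263 + t
-486688 + Y(231, 321) = -486688 + (263 + 321) = -486688 + 584 = -486104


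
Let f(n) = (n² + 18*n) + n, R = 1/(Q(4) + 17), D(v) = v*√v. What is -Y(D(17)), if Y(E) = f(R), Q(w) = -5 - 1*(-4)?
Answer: -305/256 ≈ -1.1914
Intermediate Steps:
Q(w) = -1 (Q(w) = -5 + 4 = -1)
D(v) = v^(3/2)
R = 1/16 (R = 1/(-1 + 17) = 1/16 ≈ 0.062500)
f(n) = n² + 19*n
Y(E) = 305/256 (Y(E) = (19 + 1/16)/16 = (1/16)*(305/16) = 305/256)
-Y(D(17)) = -1*305/256 = -305/256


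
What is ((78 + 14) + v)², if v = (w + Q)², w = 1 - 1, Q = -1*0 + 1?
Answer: 8649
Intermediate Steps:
Q = 1 (Q = 0 + 1 = 1)
w = 0
v = 1 (v = (0 + 1)² = 1² = 1)
((78 + 14) + v)² = ((78 + 14) + 1)² = (92 + 1)² = 93² = 8649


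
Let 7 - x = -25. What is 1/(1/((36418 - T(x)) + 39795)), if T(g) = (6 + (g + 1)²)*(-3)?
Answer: 79498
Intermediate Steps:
x = 32 (x = 7 - 1*(-25) = 7 + 25 = 32)
T(g) = -18 - 3*(1 + g)² (T(g) = (6 + (1 + g)²)*(-3) = -18 - 3*(1 + g)²)
1/(1/((36418 - T(x)) + 39795)) = 1/(1/((36418 - (-18 - 3*(1 + 32)²)) + 39795)) = 1/(1/((36418 - (-18 - 3*33²)) + 39795)) = 1/(1/((36418 - (-18 - 3*1089)) + 39795)) = 1/(1/((36418 - (-18 - 3267)) + 39795)) = 1/(1/((36418 - 1*(-3285)) + 39795)) = 1/(1/((36418 + 3285) + 39795)) = 1/(1/(39703 + 39795)) = 1/(1/79498) = 79498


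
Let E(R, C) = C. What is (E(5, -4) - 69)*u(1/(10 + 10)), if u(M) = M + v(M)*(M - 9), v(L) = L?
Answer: 11607/400 ≈ 29.017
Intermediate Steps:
u(M) = M + M*(-9 + M) (u(M) = M + M*(M - 9) = M + M*(-9 + M))
(E(5, -4) - 69)*u(1/(10 + 10)) = (-4 - 69)*((-8 + 1/(10 + 10))/(10 + 10)) = -73*(-8 + 1/20)/20 = -73*(-159)/(20*20) = -73*(-159/400) = 11607/400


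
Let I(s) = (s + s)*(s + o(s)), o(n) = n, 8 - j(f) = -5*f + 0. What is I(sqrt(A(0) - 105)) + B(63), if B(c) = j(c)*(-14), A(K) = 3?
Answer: -4930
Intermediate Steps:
j(f) = 8 + 5*f (j(f) = 8 - (-5*f + 0) = 8 - (-5)*f = 8 + 5*f)
B(c) = -112 - 70*c (B(c) = (8 + 5*c)*(-14) = -112 - 70*c)
I(s) = 4*s**2 (I(s) = (s + s)*(s + s) = (2*s)*(2*s) = 4*s**2)
I(sqrt(A(0) - 105)) + B(63) = 4*(sqrt(3 - 105))**2 + (-112 - 70*63) = 4*(sqrt(-102))**2 + (-112 - 4410) = 4*(I*sqrt(102))**2 - 4522 = 4*(-102) - 4522 = -408 - 4522 = -4930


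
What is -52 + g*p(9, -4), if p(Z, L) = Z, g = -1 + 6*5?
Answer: 209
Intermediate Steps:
g = 29 (g = -1 + 30 = 29)
-52 + g*p(9, -4) = -52 + 29*9 = -52 + 261 = 209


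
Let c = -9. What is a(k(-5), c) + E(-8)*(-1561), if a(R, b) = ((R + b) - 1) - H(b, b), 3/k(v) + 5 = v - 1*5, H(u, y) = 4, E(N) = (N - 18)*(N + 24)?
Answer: 3246809/5 ≈ 6.4936e+5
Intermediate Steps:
E(N) = (-18 + N)*(24 + N)
k(v) = 3/(-10 + v) (k(v) = 3/(-5 + (v - 1*5)) = 3/(-5 + (v - 5)) = 3/(-5 + (-5 + v)) = 3/(-10 + v))
a(R, b) = -5 + R + b (a(R, b) = ((R + b) - 1) - 1*4 = (-1 + R + b) - 4 = -5 + R + b)
a(k(-5), c) + E(-8)*(-1561) = (-5 + 3/(-10 - 5) - 9) + (-432 + (-8)**2 + 6*(-8))*(-1561) = (-5 + 3/(-15) - 9) + (-432 + 64 - 48)*(-1561) = (-5 + 3*(-1/15) - 9) - 416*(-1561) = (-5 - 1/5 - 9) + 649376 = -71/5 + 649376 = 3246809/5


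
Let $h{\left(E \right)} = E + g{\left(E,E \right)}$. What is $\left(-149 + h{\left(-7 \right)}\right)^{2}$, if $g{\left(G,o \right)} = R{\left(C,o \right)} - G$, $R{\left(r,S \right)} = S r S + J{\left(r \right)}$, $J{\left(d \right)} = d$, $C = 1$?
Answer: $9801$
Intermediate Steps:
$R{\left(r,S \right)} = r + r S^{2}$ ($R{\left(r,S \right)} = S r S + r = r S^{2} + r = r + r S^{2}$)
$g{\left(G,o \right)} = 1 + o^{2} - G$ ($g{\left(G,o \right)} = 1 \left(1 + o^{2}\right) - G = \left(1 + o^{2}\right) - G = 1 + o^{2} - G$)
$h{\left(E \right)} = 1 + E^{2}$ ($h{\left(E \right)} = E + \left(1 + E^{2} - E\right) = 1 + E^{2}$)
$\left(-149 + h{\left(-7 \right)}\right)^{2} = \left(-149 + \left(1 + \left(-7\right)^{2}\right)\right)^{2} = \left(-149 + \left(1 + 49\right)\right)^{2} = \left(-149 + 50\right)^{2} = \left(-99\right)^{2} = 9801$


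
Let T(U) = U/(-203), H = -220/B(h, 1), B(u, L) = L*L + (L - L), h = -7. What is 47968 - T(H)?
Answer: 9737284/203 ≈ 47967.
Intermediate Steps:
B(u, L) = L² (B(u, L) = L² + 0 = L²)
H = -220 (H = -220/(1²) = -220/1 = -220*1 = -220)
T(U) = -U/203 (T(U) = U*(-1/203) = -U/203)
47968 - T(H) = 47968 - (-1)*(-220)/203 = 47968 - 1*220/203 = 47968 - 220/203 = 9737284/203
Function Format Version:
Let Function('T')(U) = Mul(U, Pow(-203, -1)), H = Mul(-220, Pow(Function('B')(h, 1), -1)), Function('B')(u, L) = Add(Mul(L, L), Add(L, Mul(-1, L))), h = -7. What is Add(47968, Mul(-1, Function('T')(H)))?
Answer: Rational(9737284, 203) ≈ 47967.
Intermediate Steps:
Function('B')(u, L) = Pow(L, 2) (Function('B')(u, L) = Add(Pow(L, 2), 0) = Pow(L, 2))
H = -220 (H = Mul(-220, Pow(Pow(1, 2), -1)) = Mul(-220, Pow(1, -1)) = Mul(-220, 1) = -220)
Function('T')(U) = Mul(Rational(-1, 203), U) (Function('T')(U) = Mul(U, Rational(-1, 203)) = Mul(Rational(-1, 203), U))
Add(47968, Mul(-1, Function('T')(H))) = Add(47968, Mul(-1, Mul(Rational(-1, 203), -220))) = Add(47968, Mul(-1, Rational(220, 203))) = Add(47968, Rational(-220, 203)) = Rational(9737284, 203)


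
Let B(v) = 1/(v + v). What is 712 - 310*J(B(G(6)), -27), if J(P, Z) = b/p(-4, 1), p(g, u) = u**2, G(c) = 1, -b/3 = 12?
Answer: 11872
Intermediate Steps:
b = -36 (b = -3*12 = -36)
B(v) = 1/(2*v)
J(P, Z) = -36 (J(P, Z) = -36/(1**2) = -36/1 = -36*1 = -36)
712 - 310*J(B(G(6)), -27) = 712 - 310*(-36) = 712 + 11160 = 11872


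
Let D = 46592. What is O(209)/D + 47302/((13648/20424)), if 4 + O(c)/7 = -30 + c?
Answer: 401896105243/5677568 ≈ 70787.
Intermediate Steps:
O(c) = -238 + 7*c (O(c) = -28 + 7*(-30 + c) = -28 + (-210 + 7*c) = -238 + 7*c)
O(209)/D + 47302/((13648/20424)) = (-238 + 7*209)/46592 + 47302/((13648/20424)) = (-238 + 1463)*(1/46592) + 47302/((13648*(1/20424))) = 1225*(1/46592) + 47302/(1706/2553) = 175/6656 + 47302*(2553/1706) = 175/6656 + 60381003/853 = 401896105243/5677568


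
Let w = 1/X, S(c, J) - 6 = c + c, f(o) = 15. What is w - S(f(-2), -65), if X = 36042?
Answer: -1297511/36042 ≈ -36.000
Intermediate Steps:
S(c, J) = 6 + 2*c (S(c, J) = 6 + (c + c) = 6 + 2*c)
w = 1/36042 ≈ 2.7745e-5
w - S(f(-2), -65) = 1/36042 - (6 + 2*15) = 1/36042 - (6 + 30) = 1/36042 - 1*36 = 1/36042 - 36 = -1297511/36042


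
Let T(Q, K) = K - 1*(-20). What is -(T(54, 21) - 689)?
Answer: 648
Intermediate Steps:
T(Q, K) = 20 + K (T(Q, K) = K + 20 = 20 + K)
-(T(54, 21) - 689) = -((20 + 21) - 689) = -(41 - 689) = -1*(-648) = 648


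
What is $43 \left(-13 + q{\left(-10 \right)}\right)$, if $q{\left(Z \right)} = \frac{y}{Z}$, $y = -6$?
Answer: $- \frac{2666}{5} \approx -533.2$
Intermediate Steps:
$q{\left(Z \right)} = - \frac{6}{Z}$
$43 \left(-13 + q{\left(-10 \right)}\right) = 43 \left(-13 - \frac{6}{-10}\right) = 43 \left(-13 - - \frac{3}{5}\right) = 43 \left(-13 + \frac{3}{5}\right) = 43 \left(- \frac{62}{5}\right) = - \frac{2666}{5}$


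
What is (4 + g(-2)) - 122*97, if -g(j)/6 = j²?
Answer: -11854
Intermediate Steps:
g(j) = -6*j²
(4 + g(-2)) - 122*97 = (4 - 6*(-2)²) - 122*97 = (4 - 6*4) - 11834 = (4 - 24) - 11834 = -20 - 11834 = -11854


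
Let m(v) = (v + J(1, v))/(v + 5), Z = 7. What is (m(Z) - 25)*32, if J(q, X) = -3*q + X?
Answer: -2312/3 ≈ -770.67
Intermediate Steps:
J(q, X) = X - 3*q
m(v) = (-3 + 2*v)/(5 + v) (m(v) = (v + (v - 3*1))/(v + 5) = (v + (v - 3))/(5 + v) = (v + (-3 + v))/(5 + v) = (-3 + 2*v)/(5 + v))
(m(Z) - 25)*32 = ((-3 + 2*7)/(5 + 7) - 25)*32 = ((-3 + 14)/12 - 25)*32 = ((1/12)*11 - 25)*32 = (11/12 - 25)*32 = -289/12*32 = -2312/3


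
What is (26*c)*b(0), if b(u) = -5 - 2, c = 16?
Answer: -2912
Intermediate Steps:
b(u) = -7
(26*c)*b(0) = (26*16)*(-7) = 416*(-7) = -2912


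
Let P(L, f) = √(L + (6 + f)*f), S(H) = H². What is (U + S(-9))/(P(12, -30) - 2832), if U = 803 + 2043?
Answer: -690772/668291 - 2927*√183/4009746 ≈ -1.0435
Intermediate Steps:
U = 2846
P(L, f) = √(L + f*(6 + f))
(U + S(-9))/(P(12, -30) - 2832) = (2846 + (-9)²)/(√(12 + (-30)² + 6*(-30)) - 2832) = (2846 + 81)/(√(12 + 900 - 180) - 2832) = 2927/(√732 - 2832) = 2927/(2*√183 - 2832) = 2927/(-2832 + 2*√183)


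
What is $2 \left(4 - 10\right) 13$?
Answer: $-156$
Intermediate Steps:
$2 \left(4 - 10\right) 13 = 2 \left(-6\right) 13 = \left(-12\right) 13 = -156$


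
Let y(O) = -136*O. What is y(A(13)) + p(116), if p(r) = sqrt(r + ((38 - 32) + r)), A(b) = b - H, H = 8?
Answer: -680 + sqrt(238) ≈ -664.57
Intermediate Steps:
A(b) = -8 + b (A(b) = b - 1*8 = b - 8 = -8 + b)
p(r) = sqrt(6 + 2*r) (p(r) = sqrt(r + (6 + r)) = sqrt(6 + 2*r))
y(A(13)) + p(116) = -136*(-8 + 13) + sqrt(6 + 2*116) = -136*5 + sqrt(6 + 232) = -680 + sqrt(238)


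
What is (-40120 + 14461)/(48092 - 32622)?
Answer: -25659/15470 ≈ -1.6586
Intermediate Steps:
(-40120 + 14461)/(48092 - 32622) = -25659/15470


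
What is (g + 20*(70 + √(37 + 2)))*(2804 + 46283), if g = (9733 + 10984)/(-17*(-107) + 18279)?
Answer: 1382187671779/20098 + 981740*√39 ≈ 7.4903e+7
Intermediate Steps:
g = 20717/20098 (g = 20717/(1819 + 18279) = 20717/20098 ≈ 1.0308)
(g + 20*(70 + √(37 + 2)))*(2804 + 46283) = (20717/20098 + 20*(70 + √(37 + 2)))*(2804 + 46283) = (20717/20098 + 20*(70 + √39))*49087 = (20717/20098 + (1400 + 20*√39))*49087 = (28157917/20098 + 20*√39)*49087 = 1382187671779/20098 + 981740*√39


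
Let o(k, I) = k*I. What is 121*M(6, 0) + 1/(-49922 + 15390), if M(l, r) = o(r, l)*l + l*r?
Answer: -1/34532 ≈ -2.8959e-5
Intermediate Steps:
o(k, I) = I*k
M(l, r) = l*r + r*l**2 (M(l, r) = (l*r)*l + l*r = r*l**2 + l*r = l*r + r*l**2)
121*M(6, 0) + 1/(-49922 + 15390) = 121*(6*0*(1 + 6)) + 1/(-49922 + 15390) = 121*(6*0*7) + 1/(-34532) = 121*0 - 1/34532 = 0 - 1/34532 = -1/34532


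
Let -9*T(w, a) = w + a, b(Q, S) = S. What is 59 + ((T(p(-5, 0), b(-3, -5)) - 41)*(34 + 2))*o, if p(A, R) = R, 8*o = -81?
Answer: 14801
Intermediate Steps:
o = -81/8 (o = (⅛)*(-81) = -81/8 ≈ -10.125)
T(w, a) = -a/9 - w/9 (T(w, a) = -(w + a)/9 = -(a + w)/9 = -a/9 - w/9)
59 + ((T(p(-5, 0), b(-3, -5)) - 41)*(34 + 2))*o = 59 + (((-⅑*(-5) - ⅑*0) - 41)*(34 + 2))*(-81/8) = 59 + (((5/9 + 0) - 41)*36)*(-81/8) = 59 + ((5/9 - 41)*36)*(-81/8) = 59 - 364/9*36*(-81/8) = 59 - 1456*(-81/8) = 59 + 14742 = 14801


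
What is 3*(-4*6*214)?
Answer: -15408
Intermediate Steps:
3*(-4*6*214) = 3*(-24*214) = 3*(-5136) = -15408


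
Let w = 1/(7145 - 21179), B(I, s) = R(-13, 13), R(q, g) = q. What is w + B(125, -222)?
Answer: -182443/14034 ≈ -13.000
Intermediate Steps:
B(I, s) = -13
w = -1/14034 (w = 1/(-14034) = -1/14034 ≈ -7.1255e-5)
w + B(125, -222) = -1/14034 - 13 = -182443/14034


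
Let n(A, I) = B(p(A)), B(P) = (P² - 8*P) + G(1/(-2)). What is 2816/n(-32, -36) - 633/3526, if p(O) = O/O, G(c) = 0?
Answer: -9933647/24682 ≈ -402.47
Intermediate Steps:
p(O) = 1
B(P) = P² - 8*P (B(P) = (P² - 8*P) + 0 = P² - 8*P)
n(A, I) = -7 (n(A, I) = 1*(-8 + 1) = 1*(-7) = -7)
2816/n(-32, -36) - 633/3526 = 2816/(-7) - 633/3526 = 2816*(-⅐) - 633*1/3526 = -2816/7 - 633/3526 = -9933647/24682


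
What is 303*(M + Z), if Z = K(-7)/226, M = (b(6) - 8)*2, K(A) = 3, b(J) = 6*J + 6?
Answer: 4657413/226 ≈ 20608.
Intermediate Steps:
b(J) = 6 + 6*J
M = 68 (M = ((6 + 6*6) - 8)*2 = ((6 + 36) - 8)*2 = (42 - 8)*2 = 34*2 = 68)
Z = 3/226 ≈ 0.013274
303*(M + Z) = 303*(68 + 3/226) = 303*(15371/226) = 4657413/226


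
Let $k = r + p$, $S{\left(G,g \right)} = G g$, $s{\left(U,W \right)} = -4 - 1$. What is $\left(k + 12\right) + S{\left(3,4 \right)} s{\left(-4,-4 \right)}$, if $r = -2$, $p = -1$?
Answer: $-51$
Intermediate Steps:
$s{\left(U,W \right)} = -5$
$k = -3$ ($k = -2 - 1 = -3$)
$\left(k + 12\right) + S{\left(3,4 \right)} s{\left(-4,-4 \right)} = \left(-3 + 12\right) + 3 \cdot 4 \left(-5\right) = 9 + 12 \left(-5\right) = 9 - 60 = -51$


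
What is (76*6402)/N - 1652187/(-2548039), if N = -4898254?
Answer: 3426539054985/6240471111953 ≈ 0.54908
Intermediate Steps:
(76*6402)/N - 1652187/(-2548039) = (76*6402)/(-4898254) - 1652187/(-2548039) = 486552*(-1/4898254) - 1652187*(-1/2548039) = -243276/2449127 + 1652187/2548039 = 3426539054985/6240471111953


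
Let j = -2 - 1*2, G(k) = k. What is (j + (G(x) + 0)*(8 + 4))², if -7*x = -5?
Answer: 1024/49 ≈ 20.898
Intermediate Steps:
x = 5/7 (x = -⅐*(-5) = 5/7 ≈ 0.71429)
j = -4 (j = -2 - 2 = -4)
(j + (G(x) + 0)*(8 + 4))² = (-4 + (5/7 + 0)*(8 + 4))² = (-4 + (5/7)*12)² = (-4 + 60/7)² = (32/7)² = 1024/49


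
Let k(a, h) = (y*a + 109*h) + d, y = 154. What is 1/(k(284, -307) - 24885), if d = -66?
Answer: -1/14678 ≈ -6.8129e-5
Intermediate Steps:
k(a, h) = -66 + 109*h + 154*a (k(a, h) = (154*a + 109*h) - 66 = (109*h + 154*a) - 66 = -66 + 109*h + 154*a)
1/(k(284, -307) - 24885) = 1/((-66 + 109*(-307) + 154*284) - 24885) = 1/((-66 - 33463 + 43736) - 24885) = 1/(10207 - 24885) = 1/(-14678) = -1/14678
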